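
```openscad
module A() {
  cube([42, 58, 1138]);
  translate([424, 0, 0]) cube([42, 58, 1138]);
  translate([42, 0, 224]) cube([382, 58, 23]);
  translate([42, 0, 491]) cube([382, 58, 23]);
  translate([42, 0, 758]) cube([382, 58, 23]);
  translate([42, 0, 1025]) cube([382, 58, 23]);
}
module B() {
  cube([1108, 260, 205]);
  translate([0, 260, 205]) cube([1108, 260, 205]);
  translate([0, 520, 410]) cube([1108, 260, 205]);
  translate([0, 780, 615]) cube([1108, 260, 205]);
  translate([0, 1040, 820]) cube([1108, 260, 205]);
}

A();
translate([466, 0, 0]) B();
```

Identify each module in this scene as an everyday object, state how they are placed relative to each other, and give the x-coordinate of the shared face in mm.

The ladder's +x face and the staircase's −x face are both at x = 466 mm.

A is a ladder. B is a staircase. The staircase is against the ladder's +x side, with their −y faces flush. The x-coordinate of the shared face is 466 mm.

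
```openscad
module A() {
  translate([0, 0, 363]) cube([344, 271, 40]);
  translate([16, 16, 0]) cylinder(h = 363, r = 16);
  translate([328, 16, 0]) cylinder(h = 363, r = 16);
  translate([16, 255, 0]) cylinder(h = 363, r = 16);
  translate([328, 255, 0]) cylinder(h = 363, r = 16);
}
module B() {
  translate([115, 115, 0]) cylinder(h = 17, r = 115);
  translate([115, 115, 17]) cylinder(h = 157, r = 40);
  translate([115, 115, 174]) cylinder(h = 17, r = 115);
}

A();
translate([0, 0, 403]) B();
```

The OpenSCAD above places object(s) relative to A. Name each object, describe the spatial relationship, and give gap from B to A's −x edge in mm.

The spool's min-x is at 0; the stool's min-x is 0; gap = 0 mm.

A is a stool. B is a spool. The spool is on top of the stool. The gap from the spool to the stool's −x edge is 0 mm.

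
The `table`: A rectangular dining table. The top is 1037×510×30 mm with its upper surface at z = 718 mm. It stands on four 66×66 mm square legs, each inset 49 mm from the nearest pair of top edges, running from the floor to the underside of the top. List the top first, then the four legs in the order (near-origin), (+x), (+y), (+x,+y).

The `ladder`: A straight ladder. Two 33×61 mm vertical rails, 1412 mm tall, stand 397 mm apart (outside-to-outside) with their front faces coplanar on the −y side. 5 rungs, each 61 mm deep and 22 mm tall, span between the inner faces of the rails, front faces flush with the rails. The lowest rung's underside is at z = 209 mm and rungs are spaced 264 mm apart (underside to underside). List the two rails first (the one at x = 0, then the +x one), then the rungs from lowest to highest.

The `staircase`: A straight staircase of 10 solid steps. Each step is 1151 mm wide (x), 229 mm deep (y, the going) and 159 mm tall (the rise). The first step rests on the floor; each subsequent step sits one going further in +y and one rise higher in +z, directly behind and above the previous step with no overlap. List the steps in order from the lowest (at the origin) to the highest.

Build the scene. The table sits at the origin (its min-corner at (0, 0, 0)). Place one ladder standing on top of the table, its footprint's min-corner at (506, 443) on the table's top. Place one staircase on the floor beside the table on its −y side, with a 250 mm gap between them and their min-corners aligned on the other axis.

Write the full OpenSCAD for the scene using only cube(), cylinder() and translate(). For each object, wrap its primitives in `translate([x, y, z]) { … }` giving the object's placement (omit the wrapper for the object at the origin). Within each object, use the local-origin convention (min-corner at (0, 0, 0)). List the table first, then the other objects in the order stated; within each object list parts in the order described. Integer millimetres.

translate([0, 0, 688]) cube([1037, 510, 30]);
translate([49, 49, 0]) cube([66, 66, 688]);
translate([922, 49, 0]) cube([66, 66, 688]);
translate([49, 395, 0]) cube([66, 66, 688]);
translate([922, 395, 0]) cube([66, 66, 688]);
translate([506, 443, 718]) {
  cube([33, 61, 1412]);
  translate([364, 0, 0]) cube([33, 61, 1412]);
  translate([33, 0, 209]) cube([331, 61, 22]);
  translate([33, 0, 473]) cube([331, 61, 22]);
  translate([33, 0, 737]) cube([331, 61, 22]);
  translate([33, 0, 1001]) cube([331, 61, 22]);
  translate([33, 0, 1265]) cube([331, 61, 22]);
}
translate([0, -2540, 0]) {
  cube([1151, 229, 159]);
  translate([0, 229, 159]) cube([1151, 229, 159]);
  translate([0, 458, 318]) cube([1151, 229, 159]);
  translate([0, 687, 477]) cube([1151, 229, 159]);
  translate([0, 916, 636]) cube([1151, 229, 159]);
  translate([0, 1145, 795]) cube([1151, 229, 159]);
  translate([0, 1374, 954]) cube([1151, 229, 159]);
  translate([0, 1603, 1113]) cube([1151, 229, 159]);
  translate([0, 1832, 1272]) cube([1151, 229, 159]);
  translate([0, 2061, 1431]) cube([1151, 229, 159]);
}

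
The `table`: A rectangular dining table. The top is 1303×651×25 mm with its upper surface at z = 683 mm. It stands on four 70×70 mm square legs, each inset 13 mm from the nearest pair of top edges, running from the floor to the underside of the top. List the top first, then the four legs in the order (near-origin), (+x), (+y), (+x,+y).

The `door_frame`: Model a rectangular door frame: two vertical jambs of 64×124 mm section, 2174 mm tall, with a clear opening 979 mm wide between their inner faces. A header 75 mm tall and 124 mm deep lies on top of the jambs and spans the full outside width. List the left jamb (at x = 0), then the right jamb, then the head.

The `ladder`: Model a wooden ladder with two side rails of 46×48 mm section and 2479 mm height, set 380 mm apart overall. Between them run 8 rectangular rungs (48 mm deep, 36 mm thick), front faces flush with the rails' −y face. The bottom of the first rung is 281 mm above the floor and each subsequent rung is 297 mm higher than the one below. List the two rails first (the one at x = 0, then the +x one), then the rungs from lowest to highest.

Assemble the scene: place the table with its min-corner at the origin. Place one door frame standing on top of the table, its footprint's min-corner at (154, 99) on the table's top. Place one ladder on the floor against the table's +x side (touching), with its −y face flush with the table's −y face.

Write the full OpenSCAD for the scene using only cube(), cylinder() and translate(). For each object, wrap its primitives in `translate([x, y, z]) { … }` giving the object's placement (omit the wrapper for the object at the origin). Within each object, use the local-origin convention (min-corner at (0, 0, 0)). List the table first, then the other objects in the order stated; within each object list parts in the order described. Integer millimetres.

translate([0, 0, 658]) cube([1303, 651, 25]);
translate([13, 13, 0]) cube([70, 70, 658]);
translate([1220, 13, 0]) cube([70, 70, 658]);
translate([13, 568, 0]) cube([70, 70, 658]);
translate([1220, 568, 0]) cube([70, 70, 658]);
translate([154, 99, 683]) {
  cube([64, 124, 2174]);
  translate([1043, 0, 0]) cube([64, 124, 2174]);
  translate([0, 0, 2174]) cube([1107, 124, 75]);
}
translate([1303, 0, 0]) {
  cube([46, 48, 2479]);
  translate([334, 0, 0]) cube([46, 48, 2479]);
  translate([46, 0, 281]) cube([288, 48, 36]);
  translate([46, 0, 578]) cube([288, 48, 36]);
  translate([46, 0, 875]) cube([288, 48, 36]);
  translate([46, 0, 1172]) cube([288, 48, 36]);
  translate([46, 0, 1469]) cube([288, 48, 36]);
  translate([46, 0, 1766]) cube([288, 48, 36]);
  translate([46, 0, 2063]) cube([288, 48, 36]);
  translate([46, 0, 2360]) cube([288, 48, 36]);
}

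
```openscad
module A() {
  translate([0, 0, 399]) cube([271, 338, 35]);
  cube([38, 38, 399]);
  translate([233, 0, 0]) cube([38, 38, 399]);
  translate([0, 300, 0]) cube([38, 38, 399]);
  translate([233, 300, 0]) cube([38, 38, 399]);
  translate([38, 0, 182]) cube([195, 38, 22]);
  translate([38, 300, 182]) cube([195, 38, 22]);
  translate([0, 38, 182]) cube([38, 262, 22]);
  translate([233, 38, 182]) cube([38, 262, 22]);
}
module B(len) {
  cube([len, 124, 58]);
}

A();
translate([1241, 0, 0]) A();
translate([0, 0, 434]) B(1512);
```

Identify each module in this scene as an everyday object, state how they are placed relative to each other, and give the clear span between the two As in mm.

Second stool starts at x = 1241; first ends at x = 271; clear span = 1241 − 271 = 970 mm.

A is a stool. B is a beam. A beam spans the tops of two stools. The clear span between the two stools is 970 mm.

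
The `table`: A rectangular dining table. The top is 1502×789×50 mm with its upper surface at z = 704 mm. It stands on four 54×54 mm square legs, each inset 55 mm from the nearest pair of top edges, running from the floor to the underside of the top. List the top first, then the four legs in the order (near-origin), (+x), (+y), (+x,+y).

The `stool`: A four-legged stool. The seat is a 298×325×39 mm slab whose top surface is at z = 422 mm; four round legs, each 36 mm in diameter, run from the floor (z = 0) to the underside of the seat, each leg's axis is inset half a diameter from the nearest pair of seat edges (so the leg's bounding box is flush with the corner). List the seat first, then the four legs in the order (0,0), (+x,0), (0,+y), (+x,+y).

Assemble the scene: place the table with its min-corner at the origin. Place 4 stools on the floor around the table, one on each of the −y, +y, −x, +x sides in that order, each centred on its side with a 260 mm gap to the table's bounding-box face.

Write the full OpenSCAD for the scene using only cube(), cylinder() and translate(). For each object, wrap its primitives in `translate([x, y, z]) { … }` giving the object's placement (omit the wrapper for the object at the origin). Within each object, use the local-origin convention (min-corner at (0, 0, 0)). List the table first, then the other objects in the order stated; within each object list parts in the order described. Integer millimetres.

translate([0, 0, 654]) cube([1502, 789, 50]);
translate([55, 55, 0]) cube([54, 54, 654]);
translate([1393, 55, 0]) cube([54, 54, 654]);
translate([55, 680, 0]) cube([54, 54, 654]);
translate([1393, 680, 0]) cube([54, 54, 654]);
translate([602, -585, 0]) {
  translate([0, 0, 383]) cube([298, 325, 39]);
  translate([18, 18, 0]) cylinder(h = 383, r = 18);
  translate([280, 18, 0]) cylinder(h = 383, r = 18);
  translate([18, 307, 0]) cylinder(h = 383, r = 18);
  translate([280, 307, 0]) cylinder(h = 383, r = 18);
}
translate([602, 1049, 0]) {
  translate([0, 0, 383]) cube([298, 325, 39]);
  translate([18, 18, 0]) cylinder(h = 383, r = 18);
  translate([280, 18, 0]) cylinder(h = 383, r = 18);
  translate([18, 307, 0]) cylinder(h = 383, r = 18);
  translate([280, 307, 0]) cylinder(h = 383, r = 18);
}
translate([-558, 232, 0]) {
  translate([0, 0, 383]) cube([298, 325, 39]);
  translate([18, 18, 0]) cylinder(h = 383, r = 18);
  translate([280, 18, 0]) cylinder(h = 383, r = 18);
  translate([18, 307, 0]) cylinder(h = 383, r = 18);
  translate([280, 307, 0]) cylinder(h = 383, r = 18);
}
translate([1762, 232, 0]) {
  translate([0, 0, 383]) cube([298, 325, 39]);
  translate([18, 18, 0]) cylinder(h = 383, r = 18);
  translate([280, 18, 0]) cylinder(h = 383, r = 18);
  translate([18, 307, 0]) cylinder(h = 383, r = 18);
  translate([280, 307, 0]) cylinder(h = 383, r = 18);
}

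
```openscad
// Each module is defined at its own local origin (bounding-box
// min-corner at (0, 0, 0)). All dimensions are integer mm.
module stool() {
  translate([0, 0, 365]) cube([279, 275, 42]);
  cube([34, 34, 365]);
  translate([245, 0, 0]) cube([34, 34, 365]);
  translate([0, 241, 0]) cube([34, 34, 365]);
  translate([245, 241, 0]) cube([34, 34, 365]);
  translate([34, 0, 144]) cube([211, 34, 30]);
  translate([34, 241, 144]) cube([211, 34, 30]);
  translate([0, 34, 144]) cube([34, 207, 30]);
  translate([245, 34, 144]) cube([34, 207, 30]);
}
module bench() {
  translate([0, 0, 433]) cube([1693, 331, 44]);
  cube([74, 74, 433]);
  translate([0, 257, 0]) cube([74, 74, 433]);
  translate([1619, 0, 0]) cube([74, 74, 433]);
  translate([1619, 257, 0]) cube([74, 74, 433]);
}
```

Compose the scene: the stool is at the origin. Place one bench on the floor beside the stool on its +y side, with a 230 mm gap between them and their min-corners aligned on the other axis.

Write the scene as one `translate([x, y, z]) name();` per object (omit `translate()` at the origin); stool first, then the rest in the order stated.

stool();
translate([0, 505, 0]) bench();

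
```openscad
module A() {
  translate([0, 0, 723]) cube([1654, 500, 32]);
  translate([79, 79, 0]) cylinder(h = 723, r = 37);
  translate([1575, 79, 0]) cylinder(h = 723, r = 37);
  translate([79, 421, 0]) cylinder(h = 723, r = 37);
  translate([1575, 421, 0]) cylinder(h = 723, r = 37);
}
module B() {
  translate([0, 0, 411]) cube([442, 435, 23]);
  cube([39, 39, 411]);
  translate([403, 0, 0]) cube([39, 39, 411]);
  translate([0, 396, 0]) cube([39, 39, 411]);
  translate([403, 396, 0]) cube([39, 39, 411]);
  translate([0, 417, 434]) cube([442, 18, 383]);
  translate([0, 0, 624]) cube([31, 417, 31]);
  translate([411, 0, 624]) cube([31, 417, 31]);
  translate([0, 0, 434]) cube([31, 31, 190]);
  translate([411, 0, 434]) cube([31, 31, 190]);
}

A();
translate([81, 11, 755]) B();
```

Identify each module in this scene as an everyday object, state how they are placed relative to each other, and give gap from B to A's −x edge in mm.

The chair's min-x is at 81; the table's min-x is 0; gap = 81 mm.

A is a table. B is a chair. The chair is on top of the table. The gap from the chair to the table's −x edge is 81 mm.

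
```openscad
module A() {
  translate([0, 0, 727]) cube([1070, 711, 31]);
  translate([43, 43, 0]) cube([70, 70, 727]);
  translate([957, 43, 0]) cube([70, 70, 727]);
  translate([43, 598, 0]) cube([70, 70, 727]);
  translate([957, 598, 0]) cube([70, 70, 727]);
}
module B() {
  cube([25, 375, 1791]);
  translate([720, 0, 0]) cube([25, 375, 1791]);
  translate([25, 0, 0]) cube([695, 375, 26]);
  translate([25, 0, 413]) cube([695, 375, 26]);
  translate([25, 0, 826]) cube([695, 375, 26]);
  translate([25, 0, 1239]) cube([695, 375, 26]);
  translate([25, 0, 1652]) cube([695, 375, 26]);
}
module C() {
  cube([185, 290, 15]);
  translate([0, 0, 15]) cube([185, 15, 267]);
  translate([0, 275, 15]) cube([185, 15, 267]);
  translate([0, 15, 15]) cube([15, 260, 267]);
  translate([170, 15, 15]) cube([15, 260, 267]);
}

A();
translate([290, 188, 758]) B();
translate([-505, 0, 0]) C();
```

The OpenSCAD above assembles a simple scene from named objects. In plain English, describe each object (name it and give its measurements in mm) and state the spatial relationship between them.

A is a rectangular dining table. The top is 1070×711×31 mm with its upper surface at z = 758 mm. It stands on four 70×70 mm square legs, each inset 43 mm from the nearest pair of top edges, running from the floor to the underside of the top.

B is an open bookshelf. Two side panels, each 25 mm thick, 375 mm deep and 1791 mm tall, stand 745 mm apart (outside-to-outside). Between them sit 5 shelves, each 26 mm thick and 375 mm deep, spanning the full gap between the sides. The bottom shelf rests on the floor (its underside at z = 0) and the clear gap between one shelf's top and the next shelf's underside is 387 mm.

C is an open storage box with external size 185×290×282 mm and wall thickness 15 mm (the base is also 15 mm thick). The base covers the whole footprint; the four walls stand on the base, with the y-facing walls full-width and the x-facing walls fitting between their inner faces.

The bookshelf is on top of the table. The open box is on the floor beside the table on its −x side.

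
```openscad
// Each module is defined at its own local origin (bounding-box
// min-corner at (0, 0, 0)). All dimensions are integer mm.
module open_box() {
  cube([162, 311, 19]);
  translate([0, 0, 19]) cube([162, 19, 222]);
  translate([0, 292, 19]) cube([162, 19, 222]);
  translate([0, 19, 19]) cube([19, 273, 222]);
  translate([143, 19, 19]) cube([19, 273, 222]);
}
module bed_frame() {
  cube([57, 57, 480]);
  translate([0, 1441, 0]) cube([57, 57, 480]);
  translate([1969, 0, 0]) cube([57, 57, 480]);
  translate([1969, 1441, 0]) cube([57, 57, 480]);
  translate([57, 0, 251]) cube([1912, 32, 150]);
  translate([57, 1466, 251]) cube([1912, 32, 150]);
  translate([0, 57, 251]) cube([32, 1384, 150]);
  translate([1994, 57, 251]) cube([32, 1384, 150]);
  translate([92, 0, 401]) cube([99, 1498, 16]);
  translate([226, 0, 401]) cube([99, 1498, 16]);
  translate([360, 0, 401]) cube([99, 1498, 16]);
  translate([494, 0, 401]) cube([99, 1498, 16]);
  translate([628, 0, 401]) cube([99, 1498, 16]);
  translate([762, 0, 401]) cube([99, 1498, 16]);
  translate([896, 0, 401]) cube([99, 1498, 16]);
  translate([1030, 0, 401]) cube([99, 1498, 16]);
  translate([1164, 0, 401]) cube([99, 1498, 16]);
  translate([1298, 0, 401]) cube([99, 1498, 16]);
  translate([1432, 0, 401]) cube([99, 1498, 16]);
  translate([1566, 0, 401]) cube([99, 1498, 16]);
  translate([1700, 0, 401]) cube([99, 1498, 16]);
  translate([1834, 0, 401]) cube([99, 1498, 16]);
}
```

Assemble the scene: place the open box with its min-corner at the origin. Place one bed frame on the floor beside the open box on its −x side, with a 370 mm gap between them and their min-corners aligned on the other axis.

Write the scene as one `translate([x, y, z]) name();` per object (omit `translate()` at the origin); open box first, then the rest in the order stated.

open_box();
translate([-2396, 0, 0]) bed_frame();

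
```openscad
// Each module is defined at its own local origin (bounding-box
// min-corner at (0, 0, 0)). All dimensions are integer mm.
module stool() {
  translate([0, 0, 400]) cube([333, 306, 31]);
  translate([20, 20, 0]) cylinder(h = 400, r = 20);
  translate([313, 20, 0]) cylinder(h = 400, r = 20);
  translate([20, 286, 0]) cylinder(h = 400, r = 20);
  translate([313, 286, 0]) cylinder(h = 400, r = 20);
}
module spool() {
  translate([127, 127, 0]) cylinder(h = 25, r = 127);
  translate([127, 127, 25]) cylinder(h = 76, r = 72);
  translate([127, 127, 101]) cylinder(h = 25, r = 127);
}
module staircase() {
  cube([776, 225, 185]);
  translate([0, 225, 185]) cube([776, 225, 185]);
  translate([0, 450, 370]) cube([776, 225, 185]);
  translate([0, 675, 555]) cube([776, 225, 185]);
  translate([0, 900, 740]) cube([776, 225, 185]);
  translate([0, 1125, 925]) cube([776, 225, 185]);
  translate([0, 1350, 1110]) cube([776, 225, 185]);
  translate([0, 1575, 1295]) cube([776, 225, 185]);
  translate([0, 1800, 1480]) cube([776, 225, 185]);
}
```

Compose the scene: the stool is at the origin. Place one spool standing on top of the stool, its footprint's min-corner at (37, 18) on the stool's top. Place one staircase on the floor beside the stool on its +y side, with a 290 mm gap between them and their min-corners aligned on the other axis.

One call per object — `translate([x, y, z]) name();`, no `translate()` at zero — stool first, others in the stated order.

stool();
translate([37, 18, 431]) spool();
translate([0, 596, 0]) staircase();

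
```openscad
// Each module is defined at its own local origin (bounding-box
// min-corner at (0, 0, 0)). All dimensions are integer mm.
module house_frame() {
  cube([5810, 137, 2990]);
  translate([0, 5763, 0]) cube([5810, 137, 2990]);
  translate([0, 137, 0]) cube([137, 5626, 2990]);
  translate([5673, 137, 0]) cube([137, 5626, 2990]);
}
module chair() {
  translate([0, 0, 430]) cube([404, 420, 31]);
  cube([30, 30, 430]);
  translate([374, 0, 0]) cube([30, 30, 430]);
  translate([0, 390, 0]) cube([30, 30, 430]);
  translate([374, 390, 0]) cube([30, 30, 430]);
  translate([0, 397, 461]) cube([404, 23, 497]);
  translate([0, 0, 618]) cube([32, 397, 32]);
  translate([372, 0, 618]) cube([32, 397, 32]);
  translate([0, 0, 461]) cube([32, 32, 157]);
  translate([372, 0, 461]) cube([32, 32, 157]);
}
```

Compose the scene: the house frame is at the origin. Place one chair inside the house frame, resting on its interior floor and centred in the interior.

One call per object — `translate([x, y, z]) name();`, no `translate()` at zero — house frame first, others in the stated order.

house_frame();
translate([2703, 2740, 0]) chair();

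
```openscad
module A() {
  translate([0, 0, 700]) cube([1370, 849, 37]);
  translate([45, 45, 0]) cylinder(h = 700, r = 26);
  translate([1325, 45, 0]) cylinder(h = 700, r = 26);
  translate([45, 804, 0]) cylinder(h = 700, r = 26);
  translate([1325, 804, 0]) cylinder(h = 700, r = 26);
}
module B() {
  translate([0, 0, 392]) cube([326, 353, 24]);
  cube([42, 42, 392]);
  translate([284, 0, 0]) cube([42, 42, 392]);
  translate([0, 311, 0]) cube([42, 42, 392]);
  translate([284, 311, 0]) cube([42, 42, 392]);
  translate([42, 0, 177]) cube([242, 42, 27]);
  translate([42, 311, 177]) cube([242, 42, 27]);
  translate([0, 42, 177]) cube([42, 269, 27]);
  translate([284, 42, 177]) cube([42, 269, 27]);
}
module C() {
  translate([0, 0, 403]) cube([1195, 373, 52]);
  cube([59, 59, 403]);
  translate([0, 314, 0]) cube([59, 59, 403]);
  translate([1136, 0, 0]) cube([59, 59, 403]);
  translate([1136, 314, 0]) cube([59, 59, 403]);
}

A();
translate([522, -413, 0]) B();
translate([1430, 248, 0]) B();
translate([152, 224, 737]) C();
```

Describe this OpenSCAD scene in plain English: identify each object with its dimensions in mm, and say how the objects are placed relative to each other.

A is a table with a 1370×849 mm rectangular top, 37 mm thick, top surface at z = 737 mm, supported by four round legs of 52 mm diameter, each leg's bounding box inset 19 mm from the nearest pair of top edges, running from the floor.

B is a four-legged stool. The seat is a 326×353×24 mm slab whose top surface is at z = 416 mm; four square legs, each 42×42 mm in cross-section, run from the floor (z = 0) to the underside of the seat, each flush with a corner of the seat. Four stretchers, 42 mm wide and 27 mm tall, connect adjacent legs with their undersides at z = 177 mm, each running between the inner faces of the legs it joins and aligned with the legs' outer faces on the other axis.

C is a bench: a 1195×373 mm seat slab, 52 mm thick, top at z = 455 mm, on four 59×59 mm square legs flush with the seat corners and standing on z = 0.

Two stools sit around the table at the −y, +x sides. The bench is on top of the table.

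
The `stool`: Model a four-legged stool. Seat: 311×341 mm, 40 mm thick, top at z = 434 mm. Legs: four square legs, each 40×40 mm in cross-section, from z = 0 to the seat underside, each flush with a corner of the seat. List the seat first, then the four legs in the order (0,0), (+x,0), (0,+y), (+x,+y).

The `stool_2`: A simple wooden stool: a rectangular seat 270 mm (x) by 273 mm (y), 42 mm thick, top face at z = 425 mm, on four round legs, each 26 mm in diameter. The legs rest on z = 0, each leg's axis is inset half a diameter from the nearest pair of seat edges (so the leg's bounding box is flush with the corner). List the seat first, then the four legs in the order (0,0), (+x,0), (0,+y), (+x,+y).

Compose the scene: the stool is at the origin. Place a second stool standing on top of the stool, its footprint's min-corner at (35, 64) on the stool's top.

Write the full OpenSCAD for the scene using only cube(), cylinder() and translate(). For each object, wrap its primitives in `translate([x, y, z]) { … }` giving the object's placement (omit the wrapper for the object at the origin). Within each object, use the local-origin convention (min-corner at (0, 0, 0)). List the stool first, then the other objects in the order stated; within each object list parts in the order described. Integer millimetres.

translate([0, 0, 394]) cube([311, 341, 40]);
cube([40, 40, 394]);
translate([271, 0, 0]) cube([40, 40, 394]);
translate([0, 301, 0]) cube([40, 40, 394]);
translate([271, 301, 0]) cube([40, 40, 394]);
translate([35, 64, 434]) {
  translate([0, 0, 383]) cube([270, 273, 42]);
  translate([13, 13, 0]) cylinder(h = 383, r = 13);
  translate([257, 13, 0]) cylinder(h = 383, r = 13);
  translate([13, 260, 0]) cylinder(h = 383, r = 13);
  translate([257, 260, 0]) cylinder(h = 383, r = 13);
}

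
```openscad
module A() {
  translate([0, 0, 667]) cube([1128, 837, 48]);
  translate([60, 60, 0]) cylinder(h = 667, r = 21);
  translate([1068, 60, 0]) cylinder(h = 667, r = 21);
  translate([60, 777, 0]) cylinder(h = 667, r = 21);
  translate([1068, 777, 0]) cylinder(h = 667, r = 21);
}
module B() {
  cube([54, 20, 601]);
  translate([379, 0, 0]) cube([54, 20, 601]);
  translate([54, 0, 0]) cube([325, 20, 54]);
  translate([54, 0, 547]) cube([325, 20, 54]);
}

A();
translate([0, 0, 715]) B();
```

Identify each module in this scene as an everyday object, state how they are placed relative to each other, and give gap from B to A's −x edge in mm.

A is a table. B is a picture frame. The picture frame is on top of the table. The gap from the picture frame to the table's −x edge is 0 mm.

The picture frame's min-x is at 0; the table's min-x is 0; gap = 0 mm.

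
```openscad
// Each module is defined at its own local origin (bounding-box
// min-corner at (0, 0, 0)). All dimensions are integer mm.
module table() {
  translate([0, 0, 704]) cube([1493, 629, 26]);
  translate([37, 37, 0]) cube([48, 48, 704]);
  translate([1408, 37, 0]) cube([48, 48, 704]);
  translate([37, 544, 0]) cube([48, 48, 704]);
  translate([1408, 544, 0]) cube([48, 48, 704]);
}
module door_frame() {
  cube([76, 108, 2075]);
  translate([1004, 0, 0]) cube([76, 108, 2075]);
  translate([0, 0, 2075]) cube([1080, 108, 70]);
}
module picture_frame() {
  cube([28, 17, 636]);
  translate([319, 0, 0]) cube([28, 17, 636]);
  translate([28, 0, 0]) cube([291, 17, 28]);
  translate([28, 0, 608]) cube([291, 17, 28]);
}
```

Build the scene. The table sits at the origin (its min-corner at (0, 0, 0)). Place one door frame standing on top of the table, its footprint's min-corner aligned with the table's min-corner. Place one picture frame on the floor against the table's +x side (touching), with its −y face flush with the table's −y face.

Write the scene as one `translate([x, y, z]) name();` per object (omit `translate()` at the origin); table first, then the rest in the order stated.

table();
translate([0, 0, 730]) door_frame();
translate([1493, 0, 0]) picture_frame();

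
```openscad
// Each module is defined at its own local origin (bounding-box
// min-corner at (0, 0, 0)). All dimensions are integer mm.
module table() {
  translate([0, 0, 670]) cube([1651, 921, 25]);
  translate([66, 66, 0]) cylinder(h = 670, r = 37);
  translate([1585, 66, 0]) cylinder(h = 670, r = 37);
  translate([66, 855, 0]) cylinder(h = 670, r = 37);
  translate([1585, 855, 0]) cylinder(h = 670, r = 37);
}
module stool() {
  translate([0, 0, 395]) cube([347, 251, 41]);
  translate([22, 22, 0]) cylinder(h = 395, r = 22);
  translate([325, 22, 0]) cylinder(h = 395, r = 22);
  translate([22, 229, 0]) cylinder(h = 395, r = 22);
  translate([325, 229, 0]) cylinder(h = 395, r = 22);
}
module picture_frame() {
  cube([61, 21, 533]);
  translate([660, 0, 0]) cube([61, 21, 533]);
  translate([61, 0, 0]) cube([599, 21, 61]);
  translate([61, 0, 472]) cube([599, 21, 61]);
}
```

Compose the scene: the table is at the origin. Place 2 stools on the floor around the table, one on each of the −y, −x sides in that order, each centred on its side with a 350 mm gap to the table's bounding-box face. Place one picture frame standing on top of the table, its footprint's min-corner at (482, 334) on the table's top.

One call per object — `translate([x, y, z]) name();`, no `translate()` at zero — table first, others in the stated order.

table();
translate([652, -601, 0]) stool();
translate([-697, 335, 0]) stool();
translate([482, 334, 695]) picture_frame();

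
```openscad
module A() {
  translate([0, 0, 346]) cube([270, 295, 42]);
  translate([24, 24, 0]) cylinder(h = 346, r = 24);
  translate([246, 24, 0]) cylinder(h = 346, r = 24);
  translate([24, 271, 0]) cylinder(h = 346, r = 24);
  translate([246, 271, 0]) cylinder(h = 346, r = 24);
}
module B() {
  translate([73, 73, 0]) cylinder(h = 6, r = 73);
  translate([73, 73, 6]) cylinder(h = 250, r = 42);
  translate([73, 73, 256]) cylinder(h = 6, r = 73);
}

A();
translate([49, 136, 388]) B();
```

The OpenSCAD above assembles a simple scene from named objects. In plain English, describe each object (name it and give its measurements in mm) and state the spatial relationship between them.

A is a simple wooden stool: a rectangular seat 270 mm (x) by 295 mm (y), 42 mm thick, top face at z = 388 mm, on four round legs, each 48 mm in diameter. The legs rest on z = 0, each leg's axis is inset half a diameter from the nearest pair of seat edges (so the leg's bounding box is flush with the corner).

B is a spool: two coaxial disc flanges of radius 73 mm and thickness 6 mm, joined by a core cylinder of radius 42 mm and height 250 mm. The lower flange rests on z = 0 and the three cylinders share a vertical axis.

The spool is on top of the stool.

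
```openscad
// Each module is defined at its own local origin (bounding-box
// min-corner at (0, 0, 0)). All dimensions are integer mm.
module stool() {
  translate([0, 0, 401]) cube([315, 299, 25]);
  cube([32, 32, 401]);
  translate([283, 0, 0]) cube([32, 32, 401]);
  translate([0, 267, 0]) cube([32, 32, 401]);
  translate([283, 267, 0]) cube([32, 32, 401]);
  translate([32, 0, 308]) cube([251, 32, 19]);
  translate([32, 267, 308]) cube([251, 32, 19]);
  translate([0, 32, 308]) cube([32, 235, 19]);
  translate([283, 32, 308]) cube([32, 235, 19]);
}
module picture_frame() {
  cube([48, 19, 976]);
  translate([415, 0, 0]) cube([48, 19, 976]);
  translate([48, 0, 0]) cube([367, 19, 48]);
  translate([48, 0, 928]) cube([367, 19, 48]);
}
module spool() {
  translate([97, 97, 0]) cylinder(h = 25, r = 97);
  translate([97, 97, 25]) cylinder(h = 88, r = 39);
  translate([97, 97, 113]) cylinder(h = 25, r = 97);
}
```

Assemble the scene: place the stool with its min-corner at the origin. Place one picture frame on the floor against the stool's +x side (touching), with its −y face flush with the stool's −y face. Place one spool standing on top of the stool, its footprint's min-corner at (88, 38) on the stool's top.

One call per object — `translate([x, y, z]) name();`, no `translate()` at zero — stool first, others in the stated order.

stool();
translate([315, 0, 0]) picture_frame();
translate([88, 38, 426]) spool();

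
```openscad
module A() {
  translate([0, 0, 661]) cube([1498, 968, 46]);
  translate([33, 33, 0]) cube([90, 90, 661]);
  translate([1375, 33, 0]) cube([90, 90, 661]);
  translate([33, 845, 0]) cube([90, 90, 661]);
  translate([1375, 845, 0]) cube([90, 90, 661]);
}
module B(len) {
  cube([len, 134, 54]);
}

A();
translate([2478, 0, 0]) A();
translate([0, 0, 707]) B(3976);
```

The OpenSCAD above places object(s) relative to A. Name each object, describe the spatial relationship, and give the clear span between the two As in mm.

A is a table. B is a beam. A beam spans the tops of two tables. The clear span between the two tables is 980 mm.

Second table starts at x = 2478; first ends at x = 1498; clear span = 2478 − 1498 = 980 mm.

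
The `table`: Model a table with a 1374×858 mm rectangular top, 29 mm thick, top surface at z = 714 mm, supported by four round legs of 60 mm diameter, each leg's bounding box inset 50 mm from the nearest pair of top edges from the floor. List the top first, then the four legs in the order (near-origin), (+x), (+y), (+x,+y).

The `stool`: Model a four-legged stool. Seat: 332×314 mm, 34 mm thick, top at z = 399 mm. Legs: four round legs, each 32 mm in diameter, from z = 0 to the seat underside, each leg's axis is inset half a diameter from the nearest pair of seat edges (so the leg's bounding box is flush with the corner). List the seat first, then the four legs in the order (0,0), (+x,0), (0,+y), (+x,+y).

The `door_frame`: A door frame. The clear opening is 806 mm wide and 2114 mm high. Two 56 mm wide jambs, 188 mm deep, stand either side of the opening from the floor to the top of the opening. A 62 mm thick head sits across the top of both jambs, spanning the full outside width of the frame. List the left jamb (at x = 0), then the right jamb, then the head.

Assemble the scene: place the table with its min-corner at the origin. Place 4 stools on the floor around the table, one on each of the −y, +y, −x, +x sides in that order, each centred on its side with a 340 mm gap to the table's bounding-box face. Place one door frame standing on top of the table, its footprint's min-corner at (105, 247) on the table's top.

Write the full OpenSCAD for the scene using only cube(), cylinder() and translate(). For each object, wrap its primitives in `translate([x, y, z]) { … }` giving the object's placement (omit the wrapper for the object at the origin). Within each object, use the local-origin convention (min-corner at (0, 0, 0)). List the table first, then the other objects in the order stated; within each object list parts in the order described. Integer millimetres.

translate([0, 0, 685]) cube([1374, 858, 29]);
translate([80, 80, 0]) cylinder(h = 685, r = 30);
translate([1294, 80, 0]) cylinder(h = 685, r = 30);
translate([80, 778, 0]) cylinder(h = 685, r = 30);
translate([1294, 778, 0]) cylinder(h = 685, r = 30);
translate([521, -654, 0]) {
  translate([0, 0, 365]) cube([332, 314, 34]);
  translate([16, 16, 0]) cylinder(h = 365, r = 16);
  translate([316, 16, 0]) cylinder(h = 365, r = 16);
  translate([16, 298, 0]) cylinder(h = 365, r = 16);
  translate([316, 298, 0]) cylinder(h = 365, r = 16);
}
translate([521, 1198, 0]) {
  translate([0, 0, 365]) cube([332, 314, 34]);
  translate([16, 16, 0]) cylinder(h = 365, r = 16);
  translate([316, 16, 0]) cylinder(h = 365, r = 16);
  translate([16, 298, 0]) cylinder(h = 365, r = 16);
  translate([316, 298, 0]) cylinder(h = 365, r = 16);
}
translate([-672, 272, 0]) {
  translate([0, 0, 365]) cube([332, 314, 34]);
  translate([16, 16, 0]) cylinder(h = 365, r = 16);
  translate([316, 16, 0]) cylinder(h = 365, r = 16);
  translate([16, 298, 0]) cylinder(h = 365, r = 16);
  translate([316, 298, 0]) cylinder(h = 365, r = 16);
}
translate([1714, 272, 0]) {
  translate([0, 0, 365]) cube([332, 314, 34]);
  translate([16, 16, 0]) cylinder(h = 365, r = 16);
  translate([316, 16, 0]) cylinder(h = 365, r = 16);
  translate([16, 298, 0]) cylinder(h = 365, r = 16);
  translate([316, 298, 0]) cylinder(h = 365, r = 16);
}
translate([105, 247, 714]) {
  cube([56, 188, 2114]);
  translate([862, 0, 0]) cube([56, 188, 2114]);
  translate([0, 0, 2114]) cube([918, 188, 62]);
}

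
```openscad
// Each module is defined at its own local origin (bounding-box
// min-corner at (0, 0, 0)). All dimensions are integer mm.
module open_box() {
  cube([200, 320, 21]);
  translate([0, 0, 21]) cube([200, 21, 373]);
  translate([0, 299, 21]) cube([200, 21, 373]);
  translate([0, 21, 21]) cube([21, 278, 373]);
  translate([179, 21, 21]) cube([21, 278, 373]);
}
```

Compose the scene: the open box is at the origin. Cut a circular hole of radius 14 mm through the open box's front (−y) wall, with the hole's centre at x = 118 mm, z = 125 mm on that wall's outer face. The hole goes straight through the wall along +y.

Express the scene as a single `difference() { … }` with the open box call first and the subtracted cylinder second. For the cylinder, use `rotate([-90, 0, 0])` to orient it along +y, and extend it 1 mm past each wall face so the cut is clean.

difference() {
  open_box();
  translate([118, -1, 125]) rotate([-90, 0, 0]) cylinder(h = 23, r = 14);
}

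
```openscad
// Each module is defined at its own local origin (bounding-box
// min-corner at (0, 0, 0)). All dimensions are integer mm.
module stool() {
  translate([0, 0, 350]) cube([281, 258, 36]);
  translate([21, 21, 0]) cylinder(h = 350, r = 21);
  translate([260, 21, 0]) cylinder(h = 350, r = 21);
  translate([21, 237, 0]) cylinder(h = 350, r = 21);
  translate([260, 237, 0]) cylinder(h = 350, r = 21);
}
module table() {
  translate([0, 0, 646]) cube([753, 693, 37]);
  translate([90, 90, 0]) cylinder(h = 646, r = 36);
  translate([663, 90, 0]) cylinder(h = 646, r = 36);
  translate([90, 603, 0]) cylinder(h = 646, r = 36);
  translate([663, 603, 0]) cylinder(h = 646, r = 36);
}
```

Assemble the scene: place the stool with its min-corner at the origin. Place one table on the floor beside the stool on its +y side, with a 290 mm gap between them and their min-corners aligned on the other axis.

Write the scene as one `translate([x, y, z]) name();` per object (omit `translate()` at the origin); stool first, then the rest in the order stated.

stool();
translate([0, 548, 0]) table();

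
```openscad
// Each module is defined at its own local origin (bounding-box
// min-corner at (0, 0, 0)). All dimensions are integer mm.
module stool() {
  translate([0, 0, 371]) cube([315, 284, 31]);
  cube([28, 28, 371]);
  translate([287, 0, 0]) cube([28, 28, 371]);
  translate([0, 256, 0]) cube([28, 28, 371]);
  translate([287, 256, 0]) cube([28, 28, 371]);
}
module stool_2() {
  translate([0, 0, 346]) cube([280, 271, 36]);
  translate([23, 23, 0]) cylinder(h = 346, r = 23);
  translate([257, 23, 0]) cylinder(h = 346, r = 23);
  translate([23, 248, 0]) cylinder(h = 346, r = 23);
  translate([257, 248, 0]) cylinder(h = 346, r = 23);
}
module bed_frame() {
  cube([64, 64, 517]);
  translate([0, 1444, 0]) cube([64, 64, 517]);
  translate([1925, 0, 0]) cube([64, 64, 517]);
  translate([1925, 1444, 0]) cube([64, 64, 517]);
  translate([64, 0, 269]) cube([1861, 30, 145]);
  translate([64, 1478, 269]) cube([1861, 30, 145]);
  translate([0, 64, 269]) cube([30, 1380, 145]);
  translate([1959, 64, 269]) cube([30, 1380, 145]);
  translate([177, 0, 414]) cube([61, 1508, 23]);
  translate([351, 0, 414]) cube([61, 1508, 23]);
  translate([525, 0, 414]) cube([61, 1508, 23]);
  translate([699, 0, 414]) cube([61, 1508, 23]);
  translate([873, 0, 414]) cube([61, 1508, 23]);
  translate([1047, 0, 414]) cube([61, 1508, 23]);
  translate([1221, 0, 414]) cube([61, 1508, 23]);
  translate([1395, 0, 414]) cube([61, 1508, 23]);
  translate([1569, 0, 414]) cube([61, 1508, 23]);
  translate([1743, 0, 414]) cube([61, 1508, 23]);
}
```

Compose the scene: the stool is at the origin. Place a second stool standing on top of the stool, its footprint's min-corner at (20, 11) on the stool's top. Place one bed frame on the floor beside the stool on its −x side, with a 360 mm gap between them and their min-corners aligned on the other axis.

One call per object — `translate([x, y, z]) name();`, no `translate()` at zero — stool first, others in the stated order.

stool();
translate([20, 11, 402]) stool_2();
translate([-2349, 0, 0]) bed_frame();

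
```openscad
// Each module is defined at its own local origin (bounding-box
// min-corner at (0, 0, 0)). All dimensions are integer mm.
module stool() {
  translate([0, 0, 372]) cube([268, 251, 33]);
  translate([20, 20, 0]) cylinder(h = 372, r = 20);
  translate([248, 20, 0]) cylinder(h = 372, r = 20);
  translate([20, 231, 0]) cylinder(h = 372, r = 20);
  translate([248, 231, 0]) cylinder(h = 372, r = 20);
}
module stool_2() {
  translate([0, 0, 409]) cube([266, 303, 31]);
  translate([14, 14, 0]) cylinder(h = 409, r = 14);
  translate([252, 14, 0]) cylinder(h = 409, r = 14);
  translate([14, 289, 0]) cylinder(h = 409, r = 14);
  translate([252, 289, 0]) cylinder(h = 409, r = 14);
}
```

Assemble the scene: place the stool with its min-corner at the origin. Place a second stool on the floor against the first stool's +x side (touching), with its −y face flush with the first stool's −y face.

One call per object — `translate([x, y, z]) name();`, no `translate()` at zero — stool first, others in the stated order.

stool();
translate([268, 0, 0]) stool_2();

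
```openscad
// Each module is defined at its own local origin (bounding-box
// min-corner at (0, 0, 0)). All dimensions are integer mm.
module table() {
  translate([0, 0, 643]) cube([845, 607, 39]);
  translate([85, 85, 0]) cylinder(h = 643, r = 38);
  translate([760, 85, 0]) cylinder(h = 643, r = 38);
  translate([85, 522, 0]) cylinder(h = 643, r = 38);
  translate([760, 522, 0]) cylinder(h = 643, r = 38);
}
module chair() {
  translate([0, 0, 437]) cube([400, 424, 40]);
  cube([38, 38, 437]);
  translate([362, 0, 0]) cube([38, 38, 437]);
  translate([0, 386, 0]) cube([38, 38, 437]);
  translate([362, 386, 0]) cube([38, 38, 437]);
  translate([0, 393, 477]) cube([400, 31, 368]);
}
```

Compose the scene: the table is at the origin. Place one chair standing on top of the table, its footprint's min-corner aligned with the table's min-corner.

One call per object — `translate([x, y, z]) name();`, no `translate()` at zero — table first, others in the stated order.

table();
translate([0, 0, 682]) chair();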